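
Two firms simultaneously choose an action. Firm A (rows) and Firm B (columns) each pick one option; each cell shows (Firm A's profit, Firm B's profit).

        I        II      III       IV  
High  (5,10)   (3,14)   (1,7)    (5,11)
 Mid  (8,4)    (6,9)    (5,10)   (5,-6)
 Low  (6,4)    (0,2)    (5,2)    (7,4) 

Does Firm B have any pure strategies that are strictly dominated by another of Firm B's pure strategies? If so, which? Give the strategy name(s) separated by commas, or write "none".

Nothing dominates I: II at Low (4>2); III at High (10>7); IV at Mid (4>-6).
II: no other strategy beats it everywhere (I at High (14>10); III at High (14>7); IV at High (14>11)).
III is not dominated — it holds its own against I at Mid (10>4); II at Mid (10>9); IV at Mid (10>-6).
IV: no other strategy beats it everywhere (I at High (11>10); II at Low (4>2); III at High (11>7)).

none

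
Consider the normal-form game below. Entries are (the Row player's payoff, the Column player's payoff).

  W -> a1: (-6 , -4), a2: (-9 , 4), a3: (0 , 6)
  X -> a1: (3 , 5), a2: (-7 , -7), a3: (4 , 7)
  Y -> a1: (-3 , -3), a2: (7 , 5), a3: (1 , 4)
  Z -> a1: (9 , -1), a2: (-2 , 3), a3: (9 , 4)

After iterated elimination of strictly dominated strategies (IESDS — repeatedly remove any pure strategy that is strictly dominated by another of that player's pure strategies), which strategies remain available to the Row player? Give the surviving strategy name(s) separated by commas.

For the Row player, X strictly dominates W on the remaining columns (a1: 3>-6, a2: -7>-9, a3: 4>0); eliminate W.
The Row player's strategy X is strictly dominated by Z (a1: 9>3, a2: -2>-7, a3: 9>4) and is removed.
The Column player's strategy a1 is strictly dominated by a2 (Y: 5>-3, Z: 3>-1) and is removed.
Among the remaining strategies, none is strictly dominated by another pure strategy of the same player, so the elimination stops.
Surviving strategies — the Row player: {Y, Z}; the Column player: {a2, a3}.

Y, Z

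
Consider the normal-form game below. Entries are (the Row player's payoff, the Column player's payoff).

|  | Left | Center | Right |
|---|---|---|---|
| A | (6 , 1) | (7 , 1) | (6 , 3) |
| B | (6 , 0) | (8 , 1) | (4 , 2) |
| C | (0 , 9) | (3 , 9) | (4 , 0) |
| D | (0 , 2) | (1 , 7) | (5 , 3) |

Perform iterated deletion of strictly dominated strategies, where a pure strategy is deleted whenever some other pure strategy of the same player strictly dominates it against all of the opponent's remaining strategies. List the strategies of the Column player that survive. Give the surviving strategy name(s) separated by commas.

Right

Row C is eliminated: A beats it against every remaining column (Left: 6>0, Center: 7>3, Right: 6>4).
The Row player's strategy D is strictly dominated by A (Left: 6>0, Center: 7>1, Right: 6>5) and is removed.
The Column player's strategy Left is strictly dominated by Right (A: 3>1, B: 2>0) and is removed.
Column Center is eliminated: Right beats it against every remaining row (A: 3>1, B: 2>1).
Row B is eliminated: A beats it against every remaining column (Right: 6>4).
Among the remaining strategies, none is strictly dominated by another pure strategy of the same player, so the elimination stops.
Surviving strategies — the Row player: {A}; the Column player: {Right}.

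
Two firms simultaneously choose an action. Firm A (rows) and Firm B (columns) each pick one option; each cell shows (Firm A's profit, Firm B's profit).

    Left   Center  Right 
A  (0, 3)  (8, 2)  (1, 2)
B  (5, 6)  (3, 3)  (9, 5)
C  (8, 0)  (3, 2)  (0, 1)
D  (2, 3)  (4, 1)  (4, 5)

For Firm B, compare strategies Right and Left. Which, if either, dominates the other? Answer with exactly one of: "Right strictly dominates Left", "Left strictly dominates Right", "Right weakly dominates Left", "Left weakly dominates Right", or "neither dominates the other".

Right's payoffs vs Left's, by Firm A's action — A: 2<3, B: 5<6, C: 1>0, D: 5>3.
Right does better at C, D but worse at A, B; neither strategy dominates the other.

neither dominates the other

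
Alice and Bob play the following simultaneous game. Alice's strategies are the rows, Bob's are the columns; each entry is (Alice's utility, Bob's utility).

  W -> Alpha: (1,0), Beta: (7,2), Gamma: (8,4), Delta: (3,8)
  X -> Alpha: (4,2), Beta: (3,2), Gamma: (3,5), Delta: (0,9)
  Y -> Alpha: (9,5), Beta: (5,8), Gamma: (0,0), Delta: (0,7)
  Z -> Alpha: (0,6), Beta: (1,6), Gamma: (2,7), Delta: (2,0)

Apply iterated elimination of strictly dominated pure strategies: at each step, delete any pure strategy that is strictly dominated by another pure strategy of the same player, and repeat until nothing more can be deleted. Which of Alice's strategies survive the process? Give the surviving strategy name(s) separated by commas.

W

Alice's strategy Z is strictly dominated by W (Alpha: 1>0, Beta: 7>1, Gamma: 8>2, Delta: 3>2) and is removed.
Bob's strategy Alpha is strictly dominated by Delta (W: 8>0, X: 9>2, Y: 7>5) and is removed.
Row X is eliminated: W beats it against every remaining column (Beta: 7>3, Gamma: 8>3, Delta: 3>0).
Row Y is eliminated: W beats it against every remaining column (Beta: 7>5, Gamma: 8>0, Delta: 3>0).
Column Beta is eliminated: Gamma beats it against every remaining row (W: 4>2).
For Bob, Delta strictly dominates Gamma on the remaining rows (W: 8>4); eliminate Gamma.
Among the remaining strategies, none is strictly dominated by another pure strategy of the same player, so the elimination stops.
Surviving strategies — Alice: {W}; Bob: {Delta}.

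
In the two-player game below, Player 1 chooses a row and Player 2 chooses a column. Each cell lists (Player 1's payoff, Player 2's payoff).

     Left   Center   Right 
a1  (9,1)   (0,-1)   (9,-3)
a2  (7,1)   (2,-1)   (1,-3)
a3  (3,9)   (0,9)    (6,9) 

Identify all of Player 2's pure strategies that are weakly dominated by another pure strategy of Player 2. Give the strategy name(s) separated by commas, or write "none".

Left: no other strategy beats it everywhere (Center at a1 (1>-1); Right at a1 (1>-3)).
Center: dominated, since Left does at least as well everywhere (a1: 1>-1, a2: 1>-1, a3: 9=9).
Right: dominated, since Left does at least as well everywhere (a1: 1>-3, a2: 1>-3, a3: 9=9).

Center, Right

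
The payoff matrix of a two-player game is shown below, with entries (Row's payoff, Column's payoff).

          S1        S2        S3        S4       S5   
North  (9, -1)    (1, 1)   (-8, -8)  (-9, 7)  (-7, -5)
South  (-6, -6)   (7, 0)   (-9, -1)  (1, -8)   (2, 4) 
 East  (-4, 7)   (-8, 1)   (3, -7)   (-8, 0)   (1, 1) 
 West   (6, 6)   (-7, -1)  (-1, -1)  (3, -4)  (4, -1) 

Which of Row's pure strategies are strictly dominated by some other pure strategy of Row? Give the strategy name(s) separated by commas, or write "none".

Nothing dominates North: South at S1 (9>-6); East at S1 (9>-4); West at S1 (9>6).
Nothing dominates South: North at S2 (7>1); East at S2 (7>-8); West at S2 (7>-7).
East: no other strategy beats it everywhere (North at S3 (3>-8); South at S1 (-4>-6); West at S3 (3>-1)).
Nothing dominates West: North at S3 (-1>-8); South at S1 (6>-6); East at S1 (6>-4).

none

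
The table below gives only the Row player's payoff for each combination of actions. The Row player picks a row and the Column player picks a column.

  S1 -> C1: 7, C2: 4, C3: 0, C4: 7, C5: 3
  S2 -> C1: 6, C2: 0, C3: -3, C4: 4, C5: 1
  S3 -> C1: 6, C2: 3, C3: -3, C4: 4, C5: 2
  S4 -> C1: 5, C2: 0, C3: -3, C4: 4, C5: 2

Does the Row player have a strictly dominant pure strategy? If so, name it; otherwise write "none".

S1

S1 vs S2: C1: 7>6, C2: 4>0, C3: 0>-3, C4: 7>4, C5: 3>1.
S1 vs S3: C1: 7>6, C2: 4>3, C3: 0>-3, C4: 7>4, C5: 3>2.
S1 vs S4: C1: 7>5, C2: 4>0, C3: 0>-3, C4: 7>4, C5: 3>2.
S1 strictly beats every other strategy against every opponent action, so it is strictly dominant.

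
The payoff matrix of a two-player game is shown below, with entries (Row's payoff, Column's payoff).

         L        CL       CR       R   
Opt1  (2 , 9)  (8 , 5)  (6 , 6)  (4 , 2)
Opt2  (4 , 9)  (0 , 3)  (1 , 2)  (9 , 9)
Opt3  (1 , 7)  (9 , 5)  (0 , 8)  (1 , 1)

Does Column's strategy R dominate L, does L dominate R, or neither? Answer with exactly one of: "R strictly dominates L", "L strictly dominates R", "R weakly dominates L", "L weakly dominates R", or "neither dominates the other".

R's payoffs vs L's, by Row's action — Opt1: 2<9, Opt2: 9=9, Opt3: 1<7.
L is at least as good everywhere and strictly better somewhere (tied at Opt2), so L weakly dominates R.

L weakly dominates R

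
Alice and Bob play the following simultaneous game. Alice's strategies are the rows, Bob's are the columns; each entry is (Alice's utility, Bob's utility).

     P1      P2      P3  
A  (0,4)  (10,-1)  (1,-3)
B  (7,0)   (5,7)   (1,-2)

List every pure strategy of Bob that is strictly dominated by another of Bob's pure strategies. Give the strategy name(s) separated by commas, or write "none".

P3

P1: no other strategy beats it everywhere (P2 at A (4>-1); P3 at A (4>-3)).
P2: no other strategy beats it everywhere (P1 at B (7>0); P3 at A (-1>-3)).
P3 is strictly dominated by P1 (A: 4>-3, B: 0>-2).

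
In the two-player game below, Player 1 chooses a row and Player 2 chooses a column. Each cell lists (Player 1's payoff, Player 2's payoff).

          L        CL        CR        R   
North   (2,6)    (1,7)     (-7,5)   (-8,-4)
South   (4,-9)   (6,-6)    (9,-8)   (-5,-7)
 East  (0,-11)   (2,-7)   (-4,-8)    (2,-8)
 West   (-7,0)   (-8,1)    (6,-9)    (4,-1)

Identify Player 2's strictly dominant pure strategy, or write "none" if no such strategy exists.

CL vs L: North: 7>6, South: -6>-9, East: -7>-11, West: 1>0.
CL vs CR: North: 7>5, South: -6>-8, East: -7>-8, West: 1>-9.
CL vs R: North: 7>-4, South: -6>-7, East: -7>-8, West: 1>-1.
CL strictly beats every other strategy against every opponent action, so it is strictly dominant.

CL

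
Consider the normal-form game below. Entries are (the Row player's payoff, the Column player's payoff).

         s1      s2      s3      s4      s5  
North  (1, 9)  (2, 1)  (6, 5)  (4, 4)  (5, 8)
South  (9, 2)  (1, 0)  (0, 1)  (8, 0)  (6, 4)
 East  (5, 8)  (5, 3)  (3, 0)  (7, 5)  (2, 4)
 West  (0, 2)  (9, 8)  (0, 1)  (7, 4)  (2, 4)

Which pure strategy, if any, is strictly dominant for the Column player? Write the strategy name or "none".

s1 fails to dominate s2 at West (2<8).
s2 fails to dominate s1 at North (1<9).
s3 fails to dominate s1 at North (5<9).
s4 fails to dominate s1 at North (4<9).
s5 fails to dominate s1 at North (8<9).
No single strategy dominates all the others.

none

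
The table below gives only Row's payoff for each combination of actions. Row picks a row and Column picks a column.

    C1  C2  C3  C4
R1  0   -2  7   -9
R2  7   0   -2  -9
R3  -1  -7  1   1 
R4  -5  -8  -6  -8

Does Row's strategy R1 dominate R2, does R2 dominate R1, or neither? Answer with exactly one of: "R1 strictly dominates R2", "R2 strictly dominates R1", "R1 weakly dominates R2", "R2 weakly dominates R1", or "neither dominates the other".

neither dominates the other

Compare R1 to R2 across each choice by Column: C1: 0<7, C2: -2<0, C3: 7>-2, C4: -9=-9.
R1 does better at C3 but worse at C1, C2; neither strategy dominates the other.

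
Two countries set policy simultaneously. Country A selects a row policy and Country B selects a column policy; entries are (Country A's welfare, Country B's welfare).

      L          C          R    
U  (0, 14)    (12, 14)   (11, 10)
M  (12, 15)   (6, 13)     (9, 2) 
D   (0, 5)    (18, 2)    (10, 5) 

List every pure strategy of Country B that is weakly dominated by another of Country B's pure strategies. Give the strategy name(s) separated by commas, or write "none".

Nothing dominates L: C at M (15>13); R at U (14>10).
L weakly dominates C — U: 14=14, M: 15>13, D: 5>2.
R: dominated, since L does at least as well everywhere (U: 14>10, M: 15>2, D: 5=5).

C, R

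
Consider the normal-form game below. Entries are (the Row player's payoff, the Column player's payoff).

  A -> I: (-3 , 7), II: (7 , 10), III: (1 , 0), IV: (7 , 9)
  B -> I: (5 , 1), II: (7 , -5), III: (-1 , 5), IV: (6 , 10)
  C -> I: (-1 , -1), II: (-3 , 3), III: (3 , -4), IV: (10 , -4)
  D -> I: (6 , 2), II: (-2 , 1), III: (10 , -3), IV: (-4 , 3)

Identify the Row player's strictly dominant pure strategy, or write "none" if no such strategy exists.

A fails to dominate B at I (-3<5).
B fails to dominate A at II (7=7).
C fails to dominate A at II (-3<7).
D fails to dominate A at II (-2<7).
No single strategy dominates all the others.

none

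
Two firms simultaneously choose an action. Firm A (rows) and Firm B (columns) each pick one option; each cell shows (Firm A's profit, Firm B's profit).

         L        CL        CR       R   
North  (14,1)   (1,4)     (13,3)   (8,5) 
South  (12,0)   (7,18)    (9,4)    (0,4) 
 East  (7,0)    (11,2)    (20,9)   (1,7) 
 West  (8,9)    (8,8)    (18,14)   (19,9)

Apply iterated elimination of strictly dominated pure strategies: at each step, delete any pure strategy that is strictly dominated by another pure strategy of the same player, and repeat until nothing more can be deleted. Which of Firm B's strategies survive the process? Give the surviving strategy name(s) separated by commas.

CR

Column L is eliminated: CR beats it against every remaining row (North: 3>1, South: 4>0, East: 9>0, West: 14>9).
For Firm A, West strictly dominates North on the remaining columns (CL: 8>1, CR: 18>13, R: 19>8); eliminate North.
Row South is eliminated: East beats it against every remaining column (CL: 11>7, CR: 20>9, R: 1>0).
Firm B's strategy CL is strictly dominated by CR (East: 9>2, West: 14>8) and is removed.
Column R is eliminated: CR beats it against every remaining row (East: 9>7, West: 14>9).
For Firm A, East strictly dominates West on the remaining columns (CR: 20>18); eliminate West.
Among the remaining strategies, none is strictly dominated by another pure strategy of the same player, so the elimination stops.
Surviving strategies — Firm A: {East}; Firm B: {CR}.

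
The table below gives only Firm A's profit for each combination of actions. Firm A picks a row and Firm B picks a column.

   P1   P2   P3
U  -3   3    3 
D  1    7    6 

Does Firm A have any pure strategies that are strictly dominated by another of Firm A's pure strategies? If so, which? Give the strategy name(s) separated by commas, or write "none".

D strictly dominates U — P1: 1>-3, P2: 7>3, P3: 6>3.
D: no other strategy beats it everywhere (U at P1 (1>-3)).

U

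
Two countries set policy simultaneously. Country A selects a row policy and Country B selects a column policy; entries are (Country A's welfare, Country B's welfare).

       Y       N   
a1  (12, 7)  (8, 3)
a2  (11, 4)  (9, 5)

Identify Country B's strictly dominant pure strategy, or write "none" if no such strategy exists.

none

Y fails to dominate N at a2 (4<5).
N fails to dominate Y at a1 (3<7).
No single strategy dominates all the others.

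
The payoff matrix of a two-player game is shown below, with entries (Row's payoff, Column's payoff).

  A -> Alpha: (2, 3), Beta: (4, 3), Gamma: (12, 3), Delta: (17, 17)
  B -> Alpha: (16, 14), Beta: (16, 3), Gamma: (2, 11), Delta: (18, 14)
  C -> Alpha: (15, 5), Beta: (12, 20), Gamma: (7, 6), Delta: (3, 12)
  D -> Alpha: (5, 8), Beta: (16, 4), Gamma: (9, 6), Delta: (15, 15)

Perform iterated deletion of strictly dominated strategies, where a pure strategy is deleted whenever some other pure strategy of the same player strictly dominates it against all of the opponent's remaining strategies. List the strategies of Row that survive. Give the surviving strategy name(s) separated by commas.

B

Column Gamma is eliminated: Delta beats it against every remaining row (A: 17>3, B: 14>11, C: 12>6, D: 15>6).
For Row, B strictly dominates A on the remaining columns (Alpha: 16>2, Beta: 16>4, Delta: 18>17); eliminate A.
Row C is eliminated: B beats it against every remaining column (Alpha: 16>15, Beta: 16>12, Delta: 18>3).
For Column, Alpha strictly dominates Beta on the remaining rows (B: 14>3, D: 8>4); eliminate Beta.
Row's strategy D is strictly dominated by B (Alpha: 16>5, Delta: 18>15) and is removed.
Among the remaining strategies, none is strictly dominated by another pure strategy of the same player, so the elimination stops.
Surviving strategies — Row: {B}; Column: {Alpha, Delta}.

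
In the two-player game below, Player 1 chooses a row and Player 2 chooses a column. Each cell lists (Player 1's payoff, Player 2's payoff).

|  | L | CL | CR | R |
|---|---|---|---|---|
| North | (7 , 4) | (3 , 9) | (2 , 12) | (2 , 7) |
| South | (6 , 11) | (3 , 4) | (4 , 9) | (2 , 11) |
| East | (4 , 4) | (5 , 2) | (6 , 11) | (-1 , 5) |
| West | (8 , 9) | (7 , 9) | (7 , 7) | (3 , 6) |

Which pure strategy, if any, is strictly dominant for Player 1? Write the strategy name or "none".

West

West vs North: L: 8>7, CL: 7>3, CR: 7>2, R: 3>2.
West vs South: L: 8>6, CL: 7>3, CR: 7>4, R: 3>2.
West vs East: L: 8>4, CL: 7>5, CR: 7>6, R: 3>-1.
West strictly beats every other strategy against every opponent action, so it is strictly dominant.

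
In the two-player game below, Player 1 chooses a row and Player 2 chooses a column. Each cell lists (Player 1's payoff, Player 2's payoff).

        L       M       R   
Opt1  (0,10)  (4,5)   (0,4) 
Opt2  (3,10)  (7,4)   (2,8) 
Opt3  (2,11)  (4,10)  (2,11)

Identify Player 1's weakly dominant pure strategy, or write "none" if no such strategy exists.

Opt2 vs Opt1: L: 3>0, M: 7>4, R: 2>0.
Opt2 vs Opt3: L: 3>2, M: 7>4, R: 2=2.
Opt2 is at least as good as every other strategy against every opponent action, so it is weakly dominant.

Opt2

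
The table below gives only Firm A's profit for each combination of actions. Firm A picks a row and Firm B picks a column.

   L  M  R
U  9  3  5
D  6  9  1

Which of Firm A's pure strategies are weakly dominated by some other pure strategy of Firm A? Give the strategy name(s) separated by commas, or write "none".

none

U: no other strategy beats it everywhere (D at L (9>6)).
D is not dominated — it holds its own against U at M (9>3).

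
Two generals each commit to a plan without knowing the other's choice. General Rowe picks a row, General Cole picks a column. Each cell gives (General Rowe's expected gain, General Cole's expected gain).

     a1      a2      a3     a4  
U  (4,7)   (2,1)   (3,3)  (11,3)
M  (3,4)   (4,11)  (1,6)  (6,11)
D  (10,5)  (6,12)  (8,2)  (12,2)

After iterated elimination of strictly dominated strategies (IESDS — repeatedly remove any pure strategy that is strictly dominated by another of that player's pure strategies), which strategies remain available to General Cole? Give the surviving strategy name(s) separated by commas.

For General Rowe, D strictly dominates U on the remaining columns (a1: 10>4, a2: 6>2, a3: 8>3, a4: 12>11); eliminate U.
Row M is eliminated: D beats it against every remaining column (a1: 10>3, a2: 6>4, a3: 8>1, a4: 12>6).
For General Cole, a2 strictly dominates a1 on the remaining rows (D: 12>5); eliminate a1.
For General Cole, a2 strictly dominates a3 on the remaining rows (D: 12>2); eliminate a3.
Column a4 is eliminated: a2 beats it against every remaining row (D: 12>2).
Among the remaining strategies, none is strictly dominated by another pure strategy of the same player, so the elimination stops.
Surviving strategies — General Rowe: {D}; General Cole: {a2}.

a2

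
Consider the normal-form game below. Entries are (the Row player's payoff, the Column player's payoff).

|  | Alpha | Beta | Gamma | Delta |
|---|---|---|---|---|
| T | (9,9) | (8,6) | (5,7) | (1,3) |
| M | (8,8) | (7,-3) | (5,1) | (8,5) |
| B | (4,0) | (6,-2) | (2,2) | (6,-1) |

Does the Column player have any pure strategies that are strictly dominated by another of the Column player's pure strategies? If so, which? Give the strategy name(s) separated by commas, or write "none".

Nothing dominates Alpha: Beta at T (9>6); Gamma at T (9>7); Delta at T (9>3).
Beta: dominated, since Alpha does at least as well everywhere (T: 9>6, M: 8>-3, B: 0>-2).
Nothing dominates Gamma: Alpha at B (2>0); Beta at T (7>6); Delta at T (7>3).
Delta is strictly dominated by Alpha (T: 9>3, M: 8>5, B: 0>-1).

Beta, Delta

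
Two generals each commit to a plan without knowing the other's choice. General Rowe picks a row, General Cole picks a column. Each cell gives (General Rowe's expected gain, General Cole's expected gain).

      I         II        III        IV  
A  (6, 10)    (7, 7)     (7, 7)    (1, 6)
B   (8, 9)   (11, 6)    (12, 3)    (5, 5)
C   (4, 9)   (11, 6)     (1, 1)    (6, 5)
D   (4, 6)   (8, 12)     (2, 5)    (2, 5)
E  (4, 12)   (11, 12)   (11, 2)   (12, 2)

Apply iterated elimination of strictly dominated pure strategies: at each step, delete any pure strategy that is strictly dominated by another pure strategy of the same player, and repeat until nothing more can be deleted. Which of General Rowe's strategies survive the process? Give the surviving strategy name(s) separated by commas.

B, C, E

Row A is eliminated: B beats it against every remaining column (I: 8>6, II: 11>7, III: 12>7, IV: 5>1).
For General Rowe, B strictly dominates D on the remaining columns (I: 8>4, II: 11>8, III: 12>2, IV: 5>2); eliminate D.
For General Cole, I strictly dominates III on the remaining rows (B: 9>3, C: 9>1, E: 12>2); eliminate III.
For General Cole, I strictly dominates IV on the remaining rows (B: 9>5, C: 9>5, E: 12>2); eliminate IV.
Among the remaining strategies, none is strictly dominated by another pure strategy of the same player, so the elimination stops.
Surviving strategies — General Rowe: {B, C, E}; General Cole: {I, II}.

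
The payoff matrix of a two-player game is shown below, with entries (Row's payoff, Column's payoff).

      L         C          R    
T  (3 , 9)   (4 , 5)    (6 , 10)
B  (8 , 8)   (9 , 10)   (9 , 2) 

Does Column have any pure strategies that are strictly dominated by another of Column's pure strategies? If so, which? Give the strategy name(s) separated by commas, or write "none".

none

Nothing dominates L: C at T (9>5); R at B (8>2).
C: no other strategy beats it everywhere (L at B (10>8); R at B (10>2)).
R is not dominated — it holds its own against L at T (10>9); C at T (10>5).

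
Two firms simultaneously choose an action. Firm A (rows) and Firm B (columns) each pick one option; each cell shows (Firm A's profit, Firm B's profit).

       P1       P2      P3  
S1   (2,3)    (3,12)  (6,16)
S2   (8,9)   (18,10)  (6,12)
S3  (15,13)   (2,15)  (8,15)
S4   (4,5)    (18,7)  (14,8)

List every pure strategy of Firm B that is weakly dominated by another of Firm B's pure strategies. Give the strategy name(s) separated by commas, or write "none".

P1, P2

P2 weakly dominates P1 — S1: 12>3, S2: 10>9, S3: 15>13, S4: 7>5.
P2: dominated, since P3 does at least as well everywhere (S1: 16>12, S2: 12>10, S3: 15=15, S4: 8>7).
P3 is not dominated — it holds its own against P1 at S1 (16>3); P2 at S1 (16>12).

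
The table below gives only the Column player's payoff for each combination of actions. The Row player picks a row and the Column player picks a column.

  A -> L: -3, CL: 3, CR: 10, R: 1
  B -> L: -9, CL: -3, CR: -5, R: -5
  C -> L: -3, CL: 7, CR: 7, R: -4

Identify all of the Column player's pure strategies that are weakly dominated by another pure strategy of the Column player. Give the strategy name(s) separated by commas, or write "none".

CL weakly dominates L — A: 3>-3, B: -3>-9, C: 7>-3.
CL is not dominated — it holds its own against L at A (3>-3); CR at B (-3>-5); R at A (3>1).
CR is not dominated — it holds its own against L at A (10>-3); CL at A (10>3); R at A (10>1).
R: dominated, since CL does at least as well everywhere (A: 3>1, B: -3>-5, C: 7>-4).

L, R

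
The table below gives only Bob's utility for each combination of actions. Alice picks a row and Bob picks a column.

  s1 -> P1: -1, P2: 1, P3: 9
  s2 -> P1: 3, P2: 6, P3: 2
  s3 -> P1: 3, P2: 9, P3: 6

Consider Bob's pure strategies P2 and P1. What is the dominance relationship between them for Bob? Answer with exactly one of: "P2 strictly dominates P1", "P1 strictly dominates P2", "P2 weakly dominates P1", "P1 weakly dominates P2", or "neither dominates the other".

P2 strictly dominates P1

P2's payoffs vs P1's, by Alice's action — s1: 1>-1, s2: 6>3, s3: 9>3.
P2 gives a strictly higher payoff against every action of Alice, so P2 strictly dominates P1.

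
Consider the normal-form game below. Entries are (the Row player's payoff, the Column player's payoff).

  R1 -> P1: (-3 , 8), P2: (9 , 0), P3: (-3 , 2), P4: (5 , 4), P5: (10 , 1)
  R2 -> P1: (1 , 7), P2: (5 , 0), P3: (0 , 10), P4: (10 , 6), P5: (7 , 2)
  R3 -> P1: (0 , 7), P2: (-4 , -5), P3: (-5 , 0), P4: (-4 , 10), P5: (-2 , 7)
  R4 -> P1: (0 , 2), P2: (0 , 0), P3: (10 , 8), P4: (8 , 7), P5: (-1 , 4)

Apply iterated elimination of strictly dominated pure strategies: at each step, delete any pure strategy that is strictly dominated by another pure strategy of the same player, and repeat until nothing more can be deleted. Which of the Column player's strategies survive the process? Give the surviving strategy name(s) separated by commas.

P3

For the Row player, R2 strictly dominates R3 on the remaining columns (P1: 1>0, P2: 5>-4, P3: 0>-5, P4: 10>-4, P5: 7>-2); eliminate R3.
The Column player's strategy P2 is strictly dominated by P1 (R1: 8>0, R2: 7>0, R4: 2>0) and is removed.
Column P5 is eliminated: P3 beats it against every remaining row (R1: 2>1, R2: 10>2, R4: 8>4).
The Row player's strategy R1 is strictly dominated by R2 (P1: 1>-3, P3: 0>-3, P4: 10>5) and is removed.
For the Column player, P3 strictly dominates P1 on the remaining rows (R2: 10>7, R4: 8>2); eliminate P1.
The Column player's strategy P4 is strictly dominated by P3 (R2: 10>6, R4: 8>7) and is removed.
The Row player's strategy R2 is strictly dominated by R4 (P3: 10>0) and is removed.
Among the remaining strategies, none is strictly dominated by another pure strategy of the same player, so the elimination stops.
Surviving strategies — the Row player: {R4}; the Column player: {P3}.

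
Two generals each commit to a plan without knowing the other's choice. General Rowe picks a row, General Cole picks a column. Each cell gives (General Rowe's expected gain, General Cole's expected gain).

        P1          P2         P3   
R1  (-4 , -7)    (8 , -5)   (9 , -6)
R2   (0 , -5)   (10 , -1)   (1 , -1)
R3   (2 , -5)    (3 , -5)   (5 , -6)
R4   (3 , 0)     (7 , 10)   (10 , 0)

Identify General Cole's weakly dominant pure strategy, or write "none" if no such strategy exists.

P2

P2 vs P1: R1: -5>-7, R2: -1>-5, R3: -5=-5, R4: 10>0.
P2 vs P3: R1: -5>-6, R2: -1=-1, R3: -5>-6, R4: 10>0.
P2 is at least as good as every other strategy against every opponent action, so it is weakly dominant.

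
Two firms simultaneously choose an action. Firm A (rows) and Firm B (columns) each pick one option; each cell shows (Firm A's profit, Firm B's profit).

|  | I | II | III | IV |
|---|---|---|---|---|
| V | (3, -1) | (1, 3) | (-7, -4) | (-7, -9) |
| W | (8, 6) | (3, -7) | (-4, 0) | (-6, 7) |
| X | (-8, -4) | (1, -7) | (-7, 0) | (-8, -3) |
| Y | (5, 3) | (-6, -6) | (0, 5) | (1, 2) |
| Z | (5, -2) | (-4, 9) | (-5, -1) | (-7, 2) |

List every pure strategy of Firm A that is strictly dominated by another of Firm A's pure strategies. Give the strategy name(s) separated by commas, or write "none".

V, X, Z

V is strictly dominated by W (I: 8>3, II: 3>1, III: -4>-7, IV: -6>-7).
Nothing dominates W: V at I (8>3); X at I (8>-8); Y at I (8>5); Z at I (8>5).
W strictly dominates X — I: 8>-8, II: 3>1, III: -4>-7, IV: -6>-8.
Nothing dominates Y: V at I (5>3); W at III (0>-4); X at I (5>-8); Z at I (5=5).
Z: dominated, since W does at least as well everywhere (I: 8>5, II: 3>-4, III: -4>-5, IV: -6>-7).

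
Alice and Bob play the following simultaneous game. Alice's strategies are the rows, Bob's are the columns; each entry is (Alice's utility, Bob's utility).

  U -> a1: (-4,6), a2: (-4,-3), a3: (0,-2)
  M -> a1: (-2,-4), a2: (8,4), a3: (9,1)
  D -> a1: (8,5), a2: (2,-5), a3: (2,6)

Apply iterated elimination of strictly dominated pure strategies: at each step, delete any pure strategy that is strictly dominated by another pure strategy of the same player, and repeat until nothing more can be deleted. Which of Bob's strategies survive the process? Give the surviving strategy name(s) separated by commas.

a2

For Alice, M strictly dominates U on the remaining columns (a1: -2>-4, a2: 8>-4, a3: 9>0); eliminate U.
For Bob, a3 strictly dominates a1 on the remaining rows (M: 1>-4, D: 6>5); eliminate a1.
Alice's strategy D is strictly dominated by M (a2: 8>2, a3: 9>2) and is removed.
Column a3 is eliminated: a2 beats it against every remaining row (M: 4>1).
Among the remaining strategies, none is strictly dominated by another pure strategy of the same player, so the elimination stops.
Surviving strategies — Alice: {M}; Bob: {a2}.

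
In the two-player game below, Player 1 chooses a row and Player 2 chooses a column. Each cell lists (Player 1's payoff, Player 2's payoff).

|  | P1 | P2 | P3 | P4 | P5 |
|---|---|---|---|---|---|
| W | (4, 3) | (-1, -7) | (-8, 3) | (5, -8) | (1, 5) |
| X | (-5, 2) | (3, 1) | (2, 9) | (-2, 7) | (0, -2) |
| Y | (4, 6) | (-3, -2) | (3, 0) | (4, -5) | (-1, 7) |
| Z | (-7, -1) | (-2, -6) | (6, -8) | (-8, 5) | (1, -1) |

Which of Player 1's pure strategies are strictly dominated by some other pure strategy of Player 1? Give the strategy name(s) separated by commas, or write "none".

W: no other strategy beats it everywhere (X at P1 (4>-5); Y at P1 (4=4); Z at P1 (4>-7)).
X: no other strategy beats it everywhere (W at P2 (3>-1); Y at P2 (3>-3); Z at P1 (-5>-7)).
Y: no other strategy beats it everywhere (W at P1 (4=4); X at P1 (4>-5); Z at P1 (4>-7)).
Nothing dominates Z: W at P3 (6>-8); X at P3 (6>2); Y at P2 (-2>-3).

none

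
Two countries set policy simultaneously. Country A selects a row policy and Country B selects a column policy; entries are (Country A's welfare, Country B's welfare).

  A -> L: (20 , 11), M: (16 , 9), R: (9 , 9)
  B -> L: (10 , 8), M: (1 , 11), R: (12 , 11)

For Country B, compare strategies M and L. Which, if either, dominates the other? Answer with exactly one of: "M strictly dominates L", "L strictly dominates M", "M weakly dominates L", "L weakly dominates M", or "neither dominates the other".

M's payoffs vs L's, by Country A's action — A: 9<11, B: 11>8.
M does better at B but worse at A; neither strategy dominates the other.

neither dominates the other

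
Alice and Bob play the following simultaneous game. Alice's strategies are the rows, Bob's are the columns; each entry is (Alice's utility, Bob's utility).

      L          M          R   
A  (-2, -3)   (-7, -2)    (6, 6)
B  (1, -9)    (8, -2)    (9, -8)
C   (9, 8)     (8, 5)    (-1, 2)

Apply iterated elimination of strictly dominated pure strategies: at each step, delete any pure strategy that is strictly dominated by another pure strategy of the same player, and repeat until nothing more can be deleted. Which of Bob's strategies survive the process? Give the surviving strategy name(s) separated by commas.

Row A is eliminated: B beats it against every remaining column (L: 1>-2, M: 8>-7, R: 9>6).
For Bob, M strictly dominates R on the remaining rows (B: -2>-8, C: 5>2); eliminate R.
Among the remaining strategies, none is strictly dominated by another pure strategy of the same player, so the elimination stops.
Surviving strategies — Alice: {B, C}; Bob: {L, M}.

L, M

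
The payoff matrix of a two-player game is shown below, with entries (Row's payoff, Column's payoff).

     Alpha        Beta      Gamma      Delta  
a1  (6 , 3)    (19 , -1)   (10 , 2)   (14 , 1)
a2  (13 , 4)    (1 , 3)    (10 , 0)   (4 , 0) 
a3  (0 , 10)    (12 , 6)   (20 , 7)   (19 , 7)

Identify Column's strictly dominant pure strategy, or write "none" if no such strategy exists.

Alpha vs Beta: a1: 3>-1, a2: 4>3, a3: 10>6.
Alpha vs Gamma: a1: 3>2, a2: 4>0, a3: 10>7.
Alpha vs Delta: a1: 3>1, a2: 4>0, a3: 10>7.
Alpha strictly beats every other strategy against every opponent action, so it is strictly dominant.

Alpha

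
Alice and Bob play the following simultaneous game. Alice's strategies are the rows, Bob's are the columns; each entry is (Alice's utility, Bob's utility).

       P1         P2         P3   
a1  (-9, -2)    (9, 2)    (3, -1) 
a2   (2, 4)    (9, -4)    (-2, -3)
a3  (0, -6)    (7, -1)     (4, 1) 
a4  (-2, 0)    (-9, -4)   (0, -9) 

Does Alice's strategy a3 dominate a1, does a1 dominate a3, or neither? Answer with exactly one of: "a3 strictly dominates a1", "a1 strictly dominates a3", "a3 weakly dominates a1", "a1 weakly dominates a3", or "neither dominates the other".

Compare a3 to a1 across each choice by Bob: P1: 0>-9, P2: 7<9, P3: 4>3.
a3 does better at P1, P3 but worse at P2; neither strategy dominates the other.

neither dominates the other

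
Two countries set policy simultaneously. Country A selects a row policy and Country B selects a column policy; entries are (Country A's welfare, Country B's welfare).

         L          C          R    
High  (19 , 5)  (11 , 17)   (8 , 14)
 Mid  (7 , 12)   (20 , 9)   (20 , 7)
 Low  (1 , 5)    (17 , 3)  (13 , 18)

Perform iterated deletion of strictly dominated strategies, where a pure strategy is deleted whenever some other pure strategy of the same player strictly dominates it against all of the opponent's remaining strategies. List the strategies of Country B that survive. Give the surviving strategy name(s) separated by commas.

Country A's strategy Low is strictly dominated by Mid (L: 7>1, C: 20>17, R: 20>13) and is removed.
Column R is eliminated: C beats it against every remaining row (High: 17>14, Mid: 9>7).
Among the remaining strategies, none is strictly dominated by another pure strategy of the same player, so the elimination stops.
Surviving strategies — Country A: {High, Mid}; Country B: {L, C}.

L, C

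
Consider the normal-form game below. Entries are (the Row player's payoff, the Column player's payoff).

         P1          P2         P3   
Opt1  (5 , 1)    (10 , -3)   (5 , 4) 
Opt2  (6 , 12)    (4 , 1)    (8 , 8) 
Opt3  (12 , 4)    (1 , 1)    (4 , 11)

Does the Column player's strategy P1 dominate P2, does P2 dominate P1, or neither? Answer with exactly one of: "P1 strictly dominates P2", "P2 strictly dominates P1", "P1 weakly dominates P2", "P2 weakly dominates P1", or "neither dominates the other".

P1's payoffs vs P2's, by the Row player's action — Opt1: 1>-3, Opt2: 12>1, Opt3: 4>1.
P1 gives a strictly higher payoff against each choice by the Row player, so P1 strictly dominates P2.

P1 strictly dominates P2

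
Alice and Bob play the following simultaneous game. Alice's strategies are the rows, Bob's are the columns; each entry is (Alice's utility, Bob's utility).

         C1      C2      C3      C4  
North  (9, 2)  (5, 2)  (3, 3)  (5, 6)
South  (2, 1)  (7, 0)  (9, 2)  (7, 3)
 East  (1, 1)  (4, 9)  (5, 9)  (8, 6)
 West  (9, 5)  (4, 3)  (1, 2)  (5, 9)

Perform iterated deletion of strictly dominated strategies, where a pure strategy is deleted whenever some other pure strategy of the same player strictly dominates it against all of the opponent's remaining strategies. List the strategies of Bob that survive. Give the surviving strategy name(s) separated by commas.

For Bob, C4 strictly dominates C1 on the remaining rows (North: 6>2, South: 3>1, East: 6>1, West: 9>5); eliminate C1.
Alice's strategy North is strictly dominated by South (C2: 7>5, C3: 9>3, C4: 7>5) and is removed.
Row West is eliminated: South beats it against every remaining column (C2: 7>4, C3: 9>1, C4: 7>5).
Among the remaining strategies, none is strictly dominated by another pure strategy of the same player, so the elimination stops.
Surviving strategies — Alice: {South, East}; Bob: {C2, C3, C4}.

C2, C3, C4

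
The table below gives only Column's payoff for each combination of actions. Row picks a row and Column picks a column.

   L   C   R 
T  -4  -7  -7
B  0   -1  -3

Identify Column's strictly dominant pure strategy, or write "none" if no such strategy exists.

L vs C: T: -4>-7, B: 0>-1.
L vs R: T: -4>-7, B: 0>-3.
L strictly beats every other strategy against every opponent action, so it is strictly dominant.

L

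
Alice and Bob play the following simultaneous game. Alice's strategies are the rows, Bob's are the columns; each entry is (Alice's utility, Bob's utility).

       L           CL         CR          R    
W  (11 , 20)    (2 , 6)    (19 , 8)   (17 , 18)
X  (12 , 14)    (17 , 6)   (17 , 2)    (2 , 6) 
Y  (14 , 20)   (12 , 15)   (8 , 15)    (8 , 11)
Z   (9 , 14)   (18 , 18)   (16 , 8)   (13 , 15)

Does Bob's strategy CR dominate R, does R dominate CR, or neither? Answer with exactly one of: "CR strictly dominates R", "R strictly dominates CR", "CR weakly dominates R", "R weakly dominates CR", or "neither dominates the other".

CR's payoffs vs R's, by Alice's action — W: 8<18, X: 2<6, Y: 15>11, Z: 8<15.
CR does better at Y but worse at W, X, Z; neither strategy dominates the other.

neither dominates the other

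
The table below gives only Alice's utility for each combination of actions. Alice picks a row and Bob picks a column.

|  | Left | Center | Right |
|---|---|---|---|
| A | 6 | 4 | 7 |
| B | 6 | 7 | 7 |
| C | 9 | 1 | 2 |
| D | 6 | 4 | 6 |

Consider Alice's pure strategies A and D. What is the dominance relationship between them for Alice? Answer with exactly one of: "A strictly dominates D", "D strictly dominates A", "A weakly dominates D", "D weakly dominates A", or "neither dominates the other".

A weakly dominates D

A's payoffs vs D's, by Bob's action — Left: 6=6, Center: 4=4, Right: 7>6.
A is at least as good everywhere and strictly better somewhere (tied only at Left, Center), so A weakly but not strictly dominates D.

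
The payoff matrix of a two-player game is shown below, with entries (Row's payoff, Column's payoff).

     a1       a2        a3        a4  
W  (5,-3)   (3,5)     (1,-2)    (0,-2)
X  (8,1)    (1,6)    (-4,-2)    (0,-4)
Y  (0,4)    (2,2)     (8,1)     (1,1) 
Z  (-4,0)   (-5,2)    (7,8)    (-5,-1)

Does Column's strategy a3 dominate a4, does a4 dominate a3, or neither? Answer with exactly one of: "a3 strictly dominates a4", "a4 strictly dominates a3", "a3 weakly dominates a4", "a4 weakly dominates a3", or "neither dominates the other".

Compare a3 to a4 across each choice by Row: W: -2=-2, X: -2>-4, Y: 1=1, Z: 8>-1.
a3 is at least as good everywhere and strictly better somewhere (tied only at W, Y), so a3 weakly but not strictly dominates a4.

a3 weakly dominates a4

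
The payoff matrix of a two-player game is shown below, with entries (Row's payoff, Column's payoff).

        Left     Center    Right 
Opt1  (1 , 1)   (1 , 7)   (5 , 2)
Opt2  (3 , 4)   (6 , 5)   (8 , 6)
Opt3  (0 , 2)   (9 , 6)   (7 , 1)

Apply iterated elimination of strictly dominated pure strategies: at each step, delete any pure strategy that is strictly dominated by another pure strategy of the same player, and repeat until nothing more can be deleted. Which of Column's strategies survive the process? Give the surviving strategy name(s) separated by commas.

For Row, Opt2 strictly dominates Opt1 on the remaining columns (Left: 3>1, Center: 6>1, Right: 8>5); eliminate Opt1.
For Column, Center strictly dominates Left on the remaining rows (Opt2: 5>4, Opt3: 6>2); eliminate Left.
Among the remaining strategies, none is strictly dominated by another pure strategy of the same player, so the elimination stops.
Surviving strategies — Row: {Opt2, Opt3}; Column: {Center, Right}.

Center, Right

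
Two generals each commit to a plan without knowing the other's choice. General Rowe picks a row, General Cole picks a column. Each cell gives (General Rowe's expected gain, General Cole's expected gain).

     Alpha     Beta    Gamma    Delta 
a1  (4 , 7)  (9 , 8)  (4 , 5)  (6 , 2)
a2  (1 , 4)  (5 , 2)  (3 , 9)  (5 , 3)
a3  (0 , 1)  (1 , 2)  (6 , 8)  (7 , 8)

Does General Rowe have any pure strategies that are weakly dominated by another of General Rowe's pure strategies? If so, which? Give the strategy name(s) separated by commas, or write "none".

a1 is not dominated — it holds its own against a2 at Alpha (4>1); a3 at Alpha (4>0).
a1 weakly dominates a2 — Alpha: 4>1, Beta: 9>5, Gamma: 4>3, Delta: 6>5.
a3 is not dominated — it holds its own against a1 at Gamma (6>4); a2 at Gamma (6>3).

a2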